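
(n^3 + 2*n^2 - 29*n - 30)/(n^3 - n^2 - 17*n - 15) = (n + 6)/(n + 3)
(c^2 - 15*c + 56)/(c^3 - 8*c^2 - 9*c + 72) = (c - 7)/(c^2 - 9)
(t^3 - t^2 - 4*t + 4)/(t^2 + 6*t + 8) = (t^2 - 3*t + 2)/(t + 4)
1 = 1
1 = 1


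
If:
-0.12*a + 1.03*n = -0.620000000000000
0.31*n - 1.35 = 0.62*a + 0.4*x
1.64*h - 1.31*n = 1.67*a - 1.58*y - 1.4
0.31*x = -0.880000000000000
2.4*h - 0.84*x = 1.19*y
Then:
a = -0.69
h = -1.37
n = -0.68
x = -2.84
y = -0.76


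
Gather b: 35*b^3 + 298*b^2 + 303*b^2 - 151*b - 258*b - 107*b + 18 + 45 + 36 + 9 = 35*b^3 + 601*b^2 - 516*b + 108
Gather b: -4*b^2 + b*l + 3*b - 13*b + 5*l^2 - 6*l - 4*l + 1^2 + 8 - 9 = -4*b^2 + b*(l - 10) + 5*l^2 - 10*l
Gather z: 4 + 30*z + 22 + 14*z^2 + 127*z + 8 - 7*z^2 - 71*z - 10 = 7*z^2 + 86*z + 24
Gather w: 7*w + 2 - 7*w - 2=0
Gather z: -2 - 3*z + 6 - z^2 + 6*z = -z^2 + 3*z + 4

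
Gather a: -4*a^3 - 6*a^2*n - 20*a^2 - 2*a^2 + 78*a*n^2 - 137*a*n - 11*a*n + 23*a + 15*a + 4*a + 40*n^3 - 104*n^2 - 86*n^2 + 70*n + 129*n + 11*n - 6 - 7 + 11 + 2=-4*a^3 + a^2*(-6*n - 22) + a*(78*n^2 - 148*n + 42) + 40*n^3 - 190*n^2 + 210*n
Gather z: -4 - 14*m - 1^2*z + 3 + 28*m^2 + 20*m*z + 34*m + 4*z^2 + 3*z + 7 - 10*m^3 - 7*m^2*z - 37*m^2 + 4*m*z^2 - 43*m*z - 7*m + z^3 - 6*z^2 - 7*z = -10*m^3 - 9*m^2 + 13*m + z^3 + z^2*(4*m - 2) + z*(-7*m^2 - 23*m - 5) + 6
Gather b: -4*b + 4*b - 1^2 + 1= 0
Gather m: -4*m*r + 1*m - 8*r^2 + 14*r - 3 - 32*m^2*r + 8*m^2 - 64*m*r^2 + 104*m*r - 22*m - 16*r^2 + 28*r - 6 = m^2*(8 - 32*r) + m*(-64*r^2 + 100*r - 21) - 24*r^2 + 42*r - 9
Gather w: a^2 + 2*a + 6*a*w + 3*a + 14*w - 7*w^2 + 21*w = a^2 + 5*a - 7*w^2 + w*(6*a + 35)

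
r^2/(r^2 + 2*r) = r/(r + 2)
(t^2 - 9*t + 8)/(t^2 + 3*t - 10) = (t^2 - 9*t + 8)/(t^2 + 3*t - 10)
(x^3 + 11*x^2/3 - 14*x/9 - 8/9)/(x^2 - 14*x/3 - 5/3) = (3*x^2 + 10*x - 8)/(3*(x - 5))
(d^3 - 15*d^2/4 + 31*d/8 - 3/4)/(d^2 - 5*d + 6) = (8*d^2 - 14*d + 3)/(8*(d - 3))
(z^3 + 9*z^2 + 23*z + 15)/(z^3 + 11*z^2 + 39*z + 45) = (z + 1)/(z + 3)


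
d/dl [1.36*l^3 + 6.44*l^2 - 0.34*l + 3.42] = 4.08*l^2 + 12.88*l - 0.34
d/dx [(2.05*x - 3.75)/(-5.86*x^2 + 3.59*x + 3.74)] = (12.013*x^2 - 43.95*x + 21.1295)/(34.3396*x^4 - 42.0748*x^3 - 30.9447*x^2 + 26.8532*x + 13.9876)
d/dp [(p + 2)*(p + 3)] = 2*p + 5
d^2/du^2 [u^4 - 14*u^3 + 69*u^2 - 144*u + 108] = 12*u^2 - 84*u + 138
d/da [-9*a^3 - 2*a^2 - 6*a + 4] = -27*a^2 - 4*a - 6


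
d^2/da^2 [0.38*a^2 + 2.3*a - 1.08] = 0.760000000000000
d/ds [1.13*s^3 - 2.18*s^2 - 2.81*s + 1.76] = 3.39*s^2 - 4.36*s - 2.81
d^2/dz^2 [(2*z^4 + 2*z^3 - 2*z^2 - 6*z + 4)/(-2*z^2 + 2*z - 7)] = 4*(-4*z^6 + 12*z^5 - 54*z^4 + 138*z^3 - 318*z^2 - 249*z + 111)/(8*z^6 - 24*z^5 + 108*z^4 - 176*z^3 + 378*z^2 - 294*z + 343)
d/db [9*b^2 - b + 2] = 18*b - 1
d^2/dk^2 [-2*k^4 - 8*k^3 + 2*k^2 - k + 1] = -24*k^2 - 48*k + 4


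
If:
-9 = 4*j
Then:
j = -9/4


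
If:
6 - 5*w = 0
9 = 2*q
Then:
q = 9/2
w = 6/5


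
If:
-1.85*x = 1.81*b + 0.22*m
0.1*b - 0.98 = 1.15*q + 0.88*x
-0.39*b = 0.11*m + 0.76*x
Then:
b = -0.320388349514563*x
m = -5.77316857899382*x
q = -0.793077247783875*x - 0.852173913043478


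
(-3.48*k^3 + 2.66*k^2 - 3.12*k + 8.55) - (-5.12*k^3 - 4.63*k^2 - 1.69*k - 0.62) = 1.64*k^3 + 7.29*k^2 - 1.43*k + 9.17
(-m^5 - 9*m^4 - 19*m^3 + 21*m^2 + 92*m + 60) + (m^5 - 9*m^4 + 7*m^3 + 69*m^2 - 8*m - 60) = -18*m^4 - 12*m^3 + 90*m^2 + 84*m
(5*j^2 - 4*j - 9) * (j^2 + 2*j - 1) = 5*j^4 + 6*j^3 - 22*j^2 - 14*j + 9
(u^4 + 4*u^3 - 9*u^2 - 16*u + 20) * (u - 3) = u^5 + u^4 - 21*u^3 + 11*u^2 + 68*u - 60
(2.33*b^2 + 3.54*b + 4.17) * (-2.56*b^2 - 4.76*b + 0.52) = -5.9648*b^4 - 20.1532*b^3 - 26.314*b^2 - 18.0084*b + 2.1684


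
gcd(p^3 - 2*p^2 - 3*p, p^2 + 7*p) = p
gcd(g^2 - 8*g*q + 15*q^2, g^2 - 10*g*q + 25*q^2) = -g + 5*q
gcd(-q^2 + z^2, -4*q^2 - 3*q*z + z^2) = q + z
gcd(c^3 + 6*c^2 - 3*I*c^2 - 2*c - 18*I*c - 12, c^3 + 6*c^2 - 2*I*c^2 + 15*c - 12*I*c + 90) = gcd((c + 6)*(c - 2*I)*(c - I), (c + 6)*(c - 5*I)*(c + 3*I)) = c + 6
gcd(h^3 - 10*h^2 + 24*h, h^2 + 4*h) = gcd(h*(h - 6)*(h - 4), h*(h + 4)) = h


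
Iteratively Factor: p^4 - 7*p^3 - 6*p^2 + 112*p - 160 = (p + 4)*(p^3 - 11*p^2 + 38*p - 40) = (p - 2)*(p + 4)*(p^2 - 9*p + 20) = (p - 4)*(p - 2)*(p + 4)*(p - 5)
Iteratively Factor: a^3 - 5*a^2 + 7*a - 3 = (a - 1)*(a^2 - 4*a + 3) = (a - 3)*(a - 1)*(a - 1)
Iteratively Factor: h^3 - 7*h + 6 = (h - 2)*(h^2 + 2*h - 3) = (h - 2)*(h + 3)*(h - 1)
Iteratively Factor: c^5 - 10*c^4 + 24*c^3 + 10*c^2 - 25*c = (c + 1)*(c^4 - 11*c^3 + 35*c^2 - 25*c) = (c - 5)*(c + 1)*(c^3 - 6*c^2 + 5*c) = c*(c - 5)*(c + 1)*(c^2 - 6*c + 5) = c*(c - 5)^2*(c + 1)*(c - 1)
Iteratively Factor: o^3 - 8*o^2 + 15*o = (o - 5)*(o^2 - 3*o) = (o - 5)*(o - 3)*(o)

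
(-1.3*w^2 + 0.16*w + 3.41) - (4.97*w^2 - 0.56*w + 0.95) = -6.27*w^2 + 0.72*w + 2.46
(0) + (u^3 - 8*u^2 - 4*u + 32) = u^3 - 8*u^2 - 4*u + 32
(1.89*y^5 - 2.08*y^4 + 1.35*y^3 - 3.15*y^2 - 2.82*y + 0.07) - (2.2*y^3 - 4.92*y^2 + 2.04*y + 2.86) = 1.89*y^5 - 2.08*y^4 - 0.85*y^3 + 1.77*y^2 - 4.86*y - 2.79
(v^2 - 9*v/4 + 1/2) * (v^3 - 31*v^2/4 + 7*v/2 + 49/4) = v^5 - 10*v^4 + 343*v^3/16 + v^2/2 - 413*v/16 + 49/8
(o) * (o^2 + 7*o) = o^3 + 7*o^2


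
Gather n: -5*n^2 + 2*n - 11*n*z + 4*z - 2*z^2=-5*n^2 + n*(2 - 11*z) - 2*z^2 + 4*z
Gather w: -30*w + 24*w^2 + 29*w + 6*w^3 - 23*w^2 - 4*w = 6*w^3 + w^2 - 5*w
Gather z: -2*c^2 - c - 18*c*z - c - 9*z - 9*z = -2*c^2 - 2*c + z*(-18*c - 18)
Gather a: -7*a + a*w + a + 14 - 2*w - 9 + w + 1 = a*(w - 6) - w + 6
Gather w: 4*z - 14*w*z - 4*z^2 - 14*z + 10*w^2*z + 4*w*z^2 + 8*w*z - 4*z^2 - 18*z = 10*w^2*z + w*(4*z^2 - 6*z) - 8*z^2 - 28*z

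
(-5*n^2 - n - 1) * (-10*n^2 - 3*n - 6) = 50*n^4 + 25*n^3 + 43*n^2 + 9*n + 6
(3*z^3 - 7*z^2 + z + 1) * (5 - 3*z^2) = -9*z^5 + 21*z^4 + 12*z^3 - 38*z^2 + 5*z + 5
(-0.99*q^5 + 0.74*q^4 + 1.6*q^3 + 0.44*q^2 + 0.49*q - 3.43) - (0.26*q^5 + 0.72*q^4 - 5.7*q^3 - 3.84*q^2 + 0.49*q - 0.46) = -1.25*q^5 + 0.02*q^4 + 7.3*q^3 + 4.28*q^2 - 2.97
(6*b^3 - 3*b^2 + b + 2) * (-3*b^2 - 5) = -18*b^5 + 9*b^4 - 33*b^3 + 9*b^2 - 5*b - 10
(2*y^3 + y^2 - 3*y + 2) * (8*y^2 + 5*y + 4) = 16*y^5 + 18*y^4 - 11*y^3 + 5*y^2 - 2*y + 8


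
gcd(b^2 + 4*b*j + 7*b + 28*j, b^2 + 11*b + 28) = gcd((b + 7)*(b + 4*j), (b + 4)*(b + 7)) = b + 7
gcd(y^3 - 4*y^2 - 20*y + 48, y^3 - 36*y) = y - 6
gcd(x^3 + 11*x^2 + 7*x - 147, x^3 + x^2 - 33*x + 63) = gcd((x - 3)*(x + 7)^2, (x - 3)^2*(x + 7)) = x^2 + 4*x - 21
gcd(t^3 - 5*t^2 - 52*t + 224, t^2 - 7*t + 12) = t - 4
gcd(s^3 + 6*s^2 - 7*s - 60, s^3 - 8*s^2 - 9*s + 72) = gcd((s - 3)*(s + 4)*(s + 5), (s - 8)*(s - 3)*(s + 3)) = s - 3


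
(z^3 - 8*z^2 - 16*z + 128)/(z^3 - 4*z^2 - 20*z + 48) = (z^2 - 12*z + 32)/(z^2 - 8*z + 12)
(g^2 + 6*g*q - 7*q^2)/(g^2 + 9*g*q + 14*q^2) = (g - q)/(g + 2*q)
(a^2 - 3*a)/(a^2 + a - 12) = a/(a + 4)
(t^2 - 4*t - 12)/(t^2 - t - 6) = (t - 6)/(t - 3)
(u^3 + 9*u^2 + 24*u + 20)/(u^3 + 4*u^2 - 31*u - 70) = (u^2 + 7*u + 10)/(u^2 + 2*u - 35)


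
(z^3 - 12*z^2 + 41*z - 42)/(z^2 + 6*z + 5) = (z^3 - 12*z^2 + 41*z - 42)/(z^2 + 6*z + 5)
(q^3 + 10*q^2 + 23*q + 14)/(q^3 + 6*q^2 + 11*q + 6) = (q + 7)/(q + 3)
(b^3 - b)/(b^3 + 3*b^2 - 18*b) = (b^2 - 1)/(b^2 + 3*b - 18)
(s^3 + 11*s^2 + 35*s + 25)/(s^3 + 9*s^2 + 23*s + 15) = (s + 5)/(s + 3)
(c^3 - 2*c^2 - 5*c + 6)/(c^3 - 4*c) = (c^2 - 4*c + 3)/(c*(c - 2))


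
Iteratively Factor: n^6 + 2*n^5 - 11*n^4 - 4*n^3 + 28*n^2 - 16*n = (n - 2)*(n^5 + 4*n^4 - 3*n^3 - 10*n^2 + 8*n) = (n - 2)*(n + 2)*(n^4 + 2*n^3 - 7*n^2 + 4*n) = (n - 2)*(n - 1)*(n + 2)*(n^3 + 3*n^2 - 4*n) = (n - 2)*(n - 1)^2*(n + 2)*(n^2 + 4*n) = n*(n - 2)*(n - 1)^2*(n + 2)*(n + 4)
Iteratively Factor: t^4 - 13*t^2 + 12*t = (t + 4)*(t^3 - 4*t^2 + 3*t) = (t - 3)*(t + 4)*(t^2 - t) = (t - 3)*(t - 1)*(t + 4)*(t)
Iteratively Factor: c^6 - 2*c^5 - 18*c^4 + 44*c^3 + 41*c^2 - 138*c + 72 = (c + 2)*(c^5 - 4*c^4 - 10*c^3 + 64*c^2 - 87*c + 36) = (c - 3)*(c + 2)*(c^4 - c^3 - 13*c^2 + 25*c - 12) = (c - 3)^2*(c + 2)*(c^3 + 2*c^2 - 7*c + 4) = (c - 3)^2*(c + 2)*(c + 4)*(c^2 - 2*c + 1) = (c - 3)^2*(c - 1)*(c + 2)*(c + 4)*(c - 1)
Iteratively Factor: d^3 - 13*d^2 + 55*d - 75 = (d - 5)*(d^2 - 8*d + 15) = (d - 5)*(d - 3)*(d - 5)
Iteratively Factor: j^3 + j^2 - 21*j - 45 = (j + 3)*(j^2 - 2*j - 15) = (j - 5)*(j + 3)*(j + 3)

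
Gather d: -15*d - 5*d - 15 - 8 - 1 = -20*d - 24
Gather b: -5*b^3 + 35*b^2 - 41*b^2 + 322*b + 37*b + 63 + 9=-5*b^3 - 6*b^2 + 359*b + 72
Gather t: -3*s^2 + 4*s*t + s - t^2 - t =-3*s^2 + s - t^2 + t*(4*s - 1)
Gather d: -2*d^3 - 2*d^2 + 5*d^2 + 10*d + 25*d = -2*d^3 + 3*d^2 + 35*d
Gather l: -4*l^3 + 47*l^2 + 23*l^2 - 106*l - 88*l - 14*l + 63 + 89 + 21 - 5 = -4*l^3 + 70*l^2 - 208*l + 168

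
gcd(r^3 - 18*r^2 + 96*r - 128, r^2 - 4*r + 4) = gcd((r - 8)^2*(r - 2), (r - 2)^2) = r - 2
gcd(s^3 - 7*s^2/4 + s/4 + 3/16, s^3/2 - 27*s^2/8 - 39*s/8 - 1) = s + 1/4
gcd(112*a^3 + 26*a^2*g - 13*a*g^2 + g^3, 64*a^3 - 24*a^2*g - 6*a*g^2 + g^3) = 8*a - g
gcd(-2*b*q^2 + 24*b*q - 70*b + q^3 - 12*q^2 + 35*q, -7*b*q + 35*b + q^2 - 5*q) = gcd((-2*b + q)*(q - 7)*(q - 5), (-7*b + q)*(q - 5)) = q - 5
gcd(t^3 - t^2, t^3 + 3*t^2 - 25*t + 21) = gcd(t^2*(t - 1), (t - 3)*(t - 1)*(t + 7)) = t - 1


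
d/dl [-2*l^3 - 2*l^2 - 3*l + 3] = -6*l^2 - 4*l - 3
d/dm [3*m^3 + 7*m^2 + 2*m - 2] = 9*m^2 + 14*m + 2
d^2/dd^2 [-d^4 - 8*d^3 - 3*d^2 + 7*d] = -12*d^2 - 48*d - 6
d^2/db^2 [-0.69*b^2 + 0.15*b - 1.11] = -1.38000000000000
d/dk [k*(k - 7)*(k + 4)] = 3*k^2 - 6*k - 28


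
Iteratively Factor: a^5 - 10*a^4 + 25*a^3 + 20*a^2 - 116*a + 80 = (a - 1)*(a^4 - 9*a^3 + 16*a^2 + 36*a - 80) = (a - 4)*(a - 1)*(a^3 - 5*a^2 - 4*a + 20) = (a - 4)*(a - 1)*(a + 2)*(a^2 - 7*a + 10) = (a - 4)*(a - 2)*(a - 1)*(a + 2)*(a - 5)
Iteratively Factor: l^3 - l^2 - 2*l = (l - 2)*(l^2 + l) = (l - 2)*(l + 1)*(l)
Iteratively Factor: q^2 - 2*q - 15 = (q - 5)*(q + 3)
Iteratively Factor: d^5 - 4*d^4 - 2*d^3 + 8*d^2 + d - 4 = (d - 1)*(d^4 - 3*d^3 - 5*d^2 + 3*d + 4) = (d - 4)*(d - 1)*(d^3 + d^2 - d - 1) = (d - 4)*(d - 1)^2*(d^2 + 2*d + 1) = (d - 4)*(d - 1)^2*(d + 1)*(d + 1)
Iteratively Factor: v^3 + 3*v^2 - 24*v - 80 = (v + 4)*(v^2 - v - 20) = (v + 4)^2*(v - 5)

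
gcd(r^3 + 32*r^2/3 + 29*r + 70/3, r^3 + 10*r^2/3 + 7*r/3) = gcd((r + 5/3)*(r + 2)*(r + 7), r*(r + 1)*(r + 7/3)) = 1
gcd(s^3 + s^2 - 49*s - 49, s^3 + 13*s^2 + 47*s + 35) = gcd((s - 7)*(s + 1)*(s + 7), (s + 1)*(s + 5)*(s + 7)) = s^2 + 8*s + 7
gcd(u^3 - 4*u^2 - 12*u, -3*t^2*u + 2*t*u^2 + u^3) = u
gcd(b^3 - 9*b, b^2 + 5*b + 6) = b + 3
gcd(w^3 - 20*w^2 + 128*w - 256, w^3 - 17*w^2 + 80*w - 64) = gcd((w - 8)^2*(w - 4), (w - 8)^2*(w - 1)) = w^2 - 16*w + 64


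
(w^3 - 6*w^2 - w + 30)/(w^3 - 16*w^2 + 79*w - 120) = (w + 2)/(w - 8)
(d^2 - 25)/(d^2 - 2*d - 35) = (d - 5)/(d - 7)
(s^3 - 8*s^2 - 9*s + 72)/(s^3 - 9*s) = (s - 8)/s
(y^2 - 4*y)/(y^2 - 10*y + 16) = y*(y - 4)/(y^2 - 10*y + 16)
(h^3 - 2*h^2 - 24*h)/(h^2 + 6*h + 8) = h*(h - 6)/(h + 2)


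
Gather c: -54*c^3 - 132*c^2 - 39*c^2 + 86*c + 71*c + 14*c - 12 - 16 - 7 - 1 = -54*c^3 - 171*c^2 + 171*c - 36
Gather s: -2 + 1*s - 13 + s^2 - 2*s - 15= s^2 - s - 30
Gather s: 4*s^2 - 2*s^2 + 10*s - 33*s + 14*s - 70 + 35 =2*s^2 - 9*s - 35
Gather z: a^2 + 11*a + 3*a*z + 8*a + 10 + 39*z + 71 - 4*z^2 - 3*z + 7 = a^2 + 19*a - 4*z^2 + z*(3*a + 36) + 88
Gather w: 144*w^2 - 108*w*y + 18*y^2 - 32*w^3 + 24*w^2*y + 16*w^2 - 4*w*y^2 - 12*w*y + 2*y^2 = -32*w^3 + w^2*(24*y + 160) + w*(-4*y^2 - 120*y) + 20*y^2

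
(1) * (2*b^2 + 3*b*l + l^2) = 2*b^2 + 3*b*l + l^2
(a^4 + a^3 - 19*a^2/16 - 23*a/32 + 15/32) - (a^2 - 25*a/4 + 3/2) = a^4 + a^3 - 35*a^2/16 + 177*a/32 - 33/32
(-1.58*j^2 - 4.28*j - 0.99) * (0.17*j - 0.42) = -0.2686*j^3 - 0.0640000000000002*j^2 + 1.6293*j + 0.4158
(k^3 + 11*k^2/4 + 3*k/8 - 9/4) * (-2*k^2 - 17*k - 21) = -2*k^5 - 45*k^4/2 - 137*k^3/2 - 477*k^2/8 + 243*k/8 + 189/4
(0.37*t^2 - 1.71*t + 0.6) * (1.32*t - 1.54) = 0.4884*t^3 - 2.827*t^2 + 3.4254*t - 0.924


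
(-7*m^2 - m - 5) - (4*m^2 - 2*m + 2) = -11*m^2 + m - 7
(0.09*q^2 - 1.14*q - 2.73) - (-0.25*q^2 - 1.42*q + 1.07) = 0.34*q^2 + 0.28*q - 3.8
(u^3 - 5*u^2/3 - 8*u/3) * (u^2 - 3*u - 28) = u^5 - 14*u^4/3 - 77*u^3/3 + 164*u^2/3 + 224*u/3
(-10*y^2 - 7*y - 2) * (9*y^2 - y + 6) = -90*y^4 - 53*y^3 - 71*y^2 - 40*y - 12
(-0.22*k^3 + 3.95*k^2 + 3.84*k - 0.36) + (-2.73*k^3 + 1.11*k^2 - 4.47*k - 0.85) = -2.95*k^3 + 5.06*k^2 - 0.63*k - 1.21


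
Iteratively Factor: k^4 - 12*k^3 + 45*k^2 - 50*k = (k)*(k^3 - 12*k^2 + 45*k - 50) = k*(k - 5)*(k^2 - 7*k + 10) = k*(k - 5)*(k - 2)*(k - 5)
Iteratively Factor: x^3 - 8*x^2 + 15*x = (x)*(x^2 - 8*x + 15) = x*(x - 5)*(x - 3)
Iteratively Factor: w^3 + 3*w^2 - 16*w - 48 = (w - 4)*(w^2 + 7*w + 12) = (w - 4)*(w + 3)*(w + 4)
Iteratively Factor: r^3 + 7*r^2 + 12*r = (r)*(r^2 + 7*r + 12) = r*(r + 3)*(r + 4)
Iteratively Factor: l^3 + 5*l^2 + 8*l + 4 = (l + 2)*(l^2 + 3*l + 2) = (l + 2)^2*(l + 1)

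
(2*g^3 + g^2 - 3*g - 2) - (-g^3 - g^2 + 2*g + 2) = 3*g^3 + 2*g^2 - 5*g - 4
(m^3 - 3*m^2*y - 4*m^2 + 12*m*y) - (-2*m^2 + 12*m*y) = m^3 - 3*m^2*y - 2*m^2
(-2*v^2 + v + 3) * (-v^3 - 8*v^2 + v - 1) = 2*v^5 + 15*v^4 - 13*v^3 - 21*v^2 + 2*v - 3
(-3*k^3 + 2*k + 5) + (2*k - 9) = -3*k^3 + 4*k - 4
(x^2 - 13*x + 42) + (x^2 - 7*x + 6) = 2*x^2 - 20*x + 48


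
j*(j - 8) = j^2 - 8*j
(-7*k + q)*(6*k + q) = -42*k^2 - k*q + q^2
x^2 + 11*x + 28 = (x + 4)*(x + 7)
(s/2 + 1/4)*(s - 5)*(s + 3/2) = s^3/2 - 3*s^2/2 - 37*s/8 - 15/8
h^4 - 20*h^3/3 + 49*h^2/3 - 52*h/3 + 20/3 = (h - 2)^2*(h - 5/3)*(h - 1)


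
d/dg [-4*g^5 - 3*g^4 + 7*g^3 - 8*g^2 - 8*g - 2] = -20*g^4 - 12*g^3 + 21*g^2 - 16*g - 8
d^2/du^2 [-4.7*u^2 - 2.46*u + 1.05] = -9.40000000000000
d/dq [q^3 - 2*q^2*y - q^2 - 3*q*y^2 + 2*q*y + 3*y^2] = 3*q^2 - 4*q*y - 2*q - 3*y^2 + 2*y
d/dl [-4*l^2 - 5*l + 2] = -8*l - 5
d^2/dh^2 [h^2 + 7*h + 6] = 2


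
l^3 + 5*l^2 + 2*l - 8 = (l - 1)*(l + 2)*(l + 4)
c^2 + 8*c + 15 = (c + 3)*(c + 5)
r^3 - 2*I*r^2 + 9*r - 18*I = (r - 3*I)*(r - 2*I)*(r + 3*I)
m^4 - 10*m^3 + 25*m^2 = m^2*(m - 5)^2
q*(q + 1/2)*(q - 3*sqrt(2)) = q^3 - 3*sqrt(2)*q^2 + q^2/2 - 3*sqrt(2)*q/2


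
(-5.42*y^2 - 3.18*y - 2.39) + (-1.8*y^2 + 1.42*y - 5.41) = -7.22*y^2 - 1.76*y - 7.8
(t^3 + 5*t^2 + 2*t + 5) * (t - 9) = t^4 - 4*t^3 - 43*t^2 - 13*t - 45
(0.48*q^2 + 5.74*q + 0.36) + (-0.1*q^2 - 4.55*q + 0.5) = 0.38*q^2 + 1.19*q + 0.86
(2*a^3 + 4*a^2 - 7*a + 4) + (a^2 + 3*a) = 2*a^3 + 5*a^2 - 4*a + 4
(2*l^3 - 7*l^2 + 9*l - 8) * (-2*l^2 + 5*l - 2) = -4*l^5 + 24*l^4 - 57*l^3 + 75*l^2 - 58*l + 16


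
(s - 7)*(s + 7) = s^2 - 49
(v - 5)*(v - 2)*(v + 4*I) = v^3 - 7*v^2 + 4*I*v^2 + 10*v - 28*I*v + 40*I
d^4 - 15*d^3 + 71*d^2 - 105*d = d*(d - 7)*(d - 5)*(d - 3)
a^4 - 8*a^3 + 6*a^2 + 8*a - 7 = (a - 7)*(a - 1)^2*(a + 1)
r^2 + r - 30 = (r - 5)*(r + 6)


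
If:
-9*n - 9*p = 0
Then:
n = -p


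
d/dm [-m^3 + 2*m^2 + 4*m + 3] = -3*m^2 + 4*m + 4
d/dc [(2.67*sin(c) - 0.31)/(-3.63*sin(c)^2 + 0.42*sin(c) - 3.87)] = (9.6921*sin(c)^2 - 2.2506*sin(c) - 10.2027)*cos(c)/(13.1769*sin(c)^4 - 3.0492*sin(c)^3 + 28.2726*sin(c)^2 - 3.2508*sin(c) + 14.9769)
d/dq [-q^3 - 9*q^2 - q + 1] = -3*q^2 - 18*q - 1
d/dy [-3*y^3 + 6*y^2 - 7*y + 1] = -9*y^2 + 12*y - 7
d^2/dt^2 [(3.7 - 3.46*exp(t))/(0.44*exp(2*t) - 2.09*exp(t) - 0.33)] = (-0.669856*exp(4*t) - 0.316535999999996*exp(3*t) - 13.221912*exp(2*t) + 20.697292*exp(t) - 2.928684)*exp(t)/(0.085184*exp(6*t) - 1.213872*exp(5*t) + 5.574228*exp(4*t) - 7.308521*exp(3*t) - 4.180671*exp(2*t) - 0.682803*exp(t) - 0.035937)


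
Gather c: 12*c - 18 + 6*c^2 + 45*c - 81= 6*c^2 + 57*c - 99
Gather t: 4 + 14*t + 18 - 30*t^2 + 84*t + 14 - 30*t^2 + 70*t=-60*t^2 + 168*t + 36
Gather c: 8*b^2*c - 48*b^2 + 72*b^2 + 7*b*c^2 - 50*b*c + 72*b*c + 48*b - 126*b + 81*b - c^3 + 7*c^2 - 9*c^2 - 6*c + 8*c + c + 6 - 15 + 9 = 24*b^2 + 3*b - c^3 + c^2*(7*b - 2) + c*(8*b^2 + 22*b + 3)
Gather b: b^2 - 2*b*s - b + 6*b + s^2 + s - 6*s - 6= b^2 + b*(5 - 2*s) + s^2 - 5*s - 6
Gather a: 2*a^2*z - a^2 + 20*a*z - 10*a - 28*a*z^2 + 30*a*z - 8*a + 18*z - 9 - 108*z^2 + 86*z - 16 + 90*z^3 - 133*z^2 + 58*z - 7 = a^2*(2*z - 1) + a*(-28*z^2 + 50*z - 18) + 90*z^3 - 241*z^2 + 162*z - 32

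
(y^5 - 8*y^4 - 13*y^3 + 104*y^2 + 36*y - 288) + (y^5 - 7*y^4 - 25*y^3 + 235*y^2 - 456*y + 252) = 2*y^5 - 15*y^4 - 38*y^3 + 339*y^2 - 420*y - 36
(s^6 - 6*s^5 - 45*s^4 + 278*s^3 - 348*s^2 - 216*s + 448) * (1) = s^6 - 6*s^5 - 45*s^4 + 278*s^3 - 348*s^2 - 216*s + 448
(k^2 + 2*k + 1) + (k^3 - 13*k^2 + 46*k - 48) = k^3 - 12*k^2 + 48*k - 47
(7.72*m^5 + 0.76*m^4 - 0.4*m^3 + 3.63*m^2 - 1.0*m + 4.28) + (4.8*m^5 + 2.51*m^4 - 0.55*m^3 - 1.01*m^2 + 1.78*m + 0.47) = 12.52*m^5 + 3.27*m^4 - 0.95*m^3 + 2.62*m^2 + 0.78*m + 4.75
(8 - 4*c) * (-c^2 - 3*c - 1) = 4*c^3 + 4*c^2 - 20*c - 8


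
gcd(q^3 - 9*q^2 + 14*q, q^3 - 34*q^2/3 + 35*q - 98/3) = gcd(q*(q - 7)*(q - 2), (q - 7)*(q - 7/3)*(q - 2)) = q^2 - 9*q + 14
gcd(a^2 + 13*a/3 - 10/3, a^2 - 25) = a + 5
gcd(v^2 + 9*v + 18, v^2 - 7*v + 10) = 1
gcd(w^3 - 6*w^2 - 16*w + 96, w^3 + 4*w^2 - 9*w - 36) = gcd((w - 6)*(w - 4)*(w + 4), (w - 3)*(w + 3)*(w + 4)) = w + 4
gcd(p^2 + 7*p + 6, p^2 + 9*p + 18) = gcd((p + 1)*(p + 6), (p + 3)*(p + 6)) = p + 6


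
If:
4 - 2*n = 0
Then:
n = 2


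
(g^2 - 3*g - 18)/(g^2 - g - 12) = (g - 6)/(g - 4)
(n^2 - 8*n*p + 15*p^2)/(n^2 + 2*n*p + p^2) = (n^2 - 8*n*p + 15*p^2)/(n^2 + 2*n*p + p^2)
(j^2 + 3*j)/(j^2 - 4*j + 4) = j*(j + 3)/(j^2 - 4*j + 4)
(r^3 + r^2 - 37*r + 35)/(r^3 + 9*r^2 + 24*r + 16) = (r^3 + r^2 - 37*r + 35)/(r^3 + 9*r^2 + 24*r + 16)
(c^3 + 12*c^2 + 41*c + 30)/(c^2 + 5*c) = c + 7 + 6/c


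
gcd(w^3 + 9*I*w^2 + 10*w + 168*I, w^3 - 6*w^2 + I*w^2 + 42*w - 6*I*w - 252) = w + 7*I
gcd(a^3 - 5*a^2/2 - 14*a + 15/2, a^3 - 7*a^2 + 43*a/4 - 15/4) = a^2 - 11*a/2 + 5/2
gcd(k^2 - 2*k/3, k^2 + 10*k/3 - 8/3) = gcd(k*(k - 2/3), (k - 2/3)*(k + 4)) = k - 2/3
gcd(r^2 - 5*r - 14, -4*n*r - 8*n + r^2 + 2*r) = r + 2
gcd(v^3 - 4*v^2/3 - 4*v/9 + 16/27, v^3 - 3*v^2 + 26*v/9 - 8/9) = v^2 - 2*v + 8/9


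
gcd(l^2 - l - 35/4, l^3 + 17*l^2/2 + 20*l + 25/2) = l + 5/2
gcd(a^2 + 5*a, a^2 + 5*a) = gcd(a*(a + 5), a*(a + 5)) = a^2 + 5*a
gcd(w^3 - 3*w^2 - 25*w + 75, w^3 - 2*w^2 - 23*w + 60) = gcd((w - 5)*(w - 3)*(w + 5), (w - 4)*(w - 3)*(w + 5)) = w^2 + 2*w - 15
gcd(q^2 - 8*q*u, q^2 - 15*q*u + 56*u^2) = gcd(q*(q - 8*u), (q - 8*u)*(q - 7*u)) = q - 8*u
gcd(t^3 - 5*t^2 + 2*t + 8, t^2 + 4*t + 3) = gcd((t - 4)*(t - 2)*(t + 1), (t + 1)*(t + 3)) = t + 1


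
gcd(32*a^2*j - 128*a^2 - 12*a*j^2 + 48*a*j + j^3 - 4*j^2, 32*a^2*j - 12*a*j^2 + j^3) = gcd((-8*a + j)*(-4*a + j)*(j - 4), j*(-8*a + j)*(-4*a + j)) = 32*a^2 - 12*a*j + j^2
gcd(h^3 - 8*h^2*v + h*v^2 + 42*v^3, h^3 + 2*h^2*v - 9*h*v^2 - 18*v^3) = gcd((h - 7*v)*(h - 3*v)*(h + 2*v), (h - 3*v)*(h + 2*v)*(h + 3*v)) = -h^2 + h*v + 6*v^2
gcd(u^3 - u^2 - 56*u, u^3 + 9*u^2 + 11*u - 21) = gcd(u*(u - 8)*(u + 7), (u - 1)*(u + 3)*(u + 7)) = u + 7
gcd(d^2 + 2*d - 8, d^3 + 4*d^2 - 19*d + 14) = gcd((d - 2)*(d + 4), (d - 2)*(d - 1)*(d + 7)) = d - 2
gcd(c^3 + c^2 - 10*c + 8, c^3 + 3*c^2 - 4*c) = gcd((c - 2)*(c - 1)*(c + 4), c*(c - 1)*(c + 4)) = c^2 + 3*c - 4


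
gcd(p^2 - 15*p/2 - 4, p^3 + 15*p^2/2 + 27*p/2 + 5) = p + 1/2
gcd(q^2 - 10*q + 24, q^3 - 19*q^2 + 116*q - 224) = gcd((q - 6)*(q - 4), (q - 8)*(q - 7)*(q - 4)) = q - 4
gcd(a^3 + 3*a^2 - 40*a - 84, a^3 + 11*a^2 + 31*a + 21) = a + 7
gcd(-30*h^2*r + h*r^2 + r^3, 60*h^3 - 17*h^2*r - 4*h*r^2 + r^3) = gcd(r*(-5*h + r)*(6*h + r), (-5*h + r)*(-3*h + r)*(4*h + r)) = -5*h + r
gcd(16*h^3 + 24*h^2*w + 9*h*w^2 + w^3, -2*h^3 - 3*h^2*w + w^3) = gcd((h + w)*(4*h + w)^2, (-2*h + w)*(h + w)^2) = h + w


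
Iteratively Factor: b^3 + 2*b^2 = (b)*(b^2 + 2*b) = b*(b + 2)*(b)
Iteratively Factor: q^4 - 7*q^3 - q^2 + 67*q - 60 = (q - 1)*(q^3 - 6*q^2 - 7*q + 60) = (q - 5)*(q - 1)*(q^2 - q - 12) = (q - 5)*(q - 4)*(q - 1)*(q + 3)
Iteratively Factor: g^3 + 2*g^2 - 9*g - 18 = (g - 3)*(g^2 + 5*g + 6) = (g - 3)*(g + 3)*(g + 2)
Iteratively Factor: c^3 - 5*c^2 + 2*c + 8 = (c - 4)*(c^2 - c - 2) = (c - 4)*(c + 1)*(c - 2)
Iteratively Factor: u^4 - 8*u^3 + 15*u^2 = (u)*(u^3 - 8*u^2 + 15*u) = u*(u - 5)*(u^2 - 3*u) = u^2*(u - 5)*(u - 3)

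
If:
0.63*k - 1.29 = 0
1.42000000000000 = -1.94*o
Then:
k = 2.05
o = -0.73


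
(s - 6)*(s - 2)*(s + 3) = s^3 - 5*s^2 - 12*s + 36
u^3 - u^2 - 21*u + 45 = (u - 3)^2*(u + 5)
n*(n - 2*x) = n^2 - 2*n*x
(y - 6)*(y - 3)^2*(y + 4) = y^4 - 8*y^3 - 3*y^2 + 126*y - 216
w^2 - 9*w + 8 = (w - 8)*(w - 1)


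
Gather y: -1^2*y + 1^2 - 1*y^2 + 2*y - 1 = -y^2 + y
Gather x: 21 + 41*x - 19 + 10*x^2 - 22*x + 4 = 10*x^2 + 19*x + 6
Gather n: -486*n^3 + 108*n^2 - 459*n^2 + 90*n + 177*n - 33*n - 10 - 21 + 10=-486*n^3 - 351*n^2 + 234*n - 21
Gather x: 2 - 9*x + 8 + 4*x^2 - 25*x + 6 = 4*x^2 - 34*x + 16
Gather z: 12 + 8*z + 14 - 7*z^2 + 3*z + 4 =-7*z^2 + 11*z + 30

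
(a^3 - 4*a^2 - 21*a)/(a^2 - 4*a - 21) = a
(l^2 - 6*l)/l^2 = (l - 6)/l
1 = 1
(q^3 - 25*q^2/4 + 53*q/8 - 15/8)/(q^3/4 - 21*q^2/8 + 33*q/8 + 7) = (8*q^3 - 50*q^2 + 53*q - 15)/(2*q^3 - 21*q^2 + 33*q + 56)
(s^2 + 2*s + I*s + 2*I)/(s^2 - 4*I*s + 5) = (s + 2)/(s - 5*I)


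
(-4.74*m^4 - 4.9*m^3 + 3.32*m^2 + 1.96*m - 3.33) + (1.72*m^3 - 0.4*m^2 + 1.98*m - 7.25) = -4.74*m^4 - 3.18*m^3 + 2.92*m^2 + 3.94*m - 10.58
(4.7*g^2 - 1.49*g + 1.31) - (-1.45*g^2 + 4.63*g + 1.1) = 6.15*g^2 - 6.12*g + 0.21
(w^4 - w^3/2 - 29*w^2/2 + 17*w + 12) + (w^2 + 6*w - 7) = w^4 - w^3/2 - 27*w^2/2 + 23*w + 5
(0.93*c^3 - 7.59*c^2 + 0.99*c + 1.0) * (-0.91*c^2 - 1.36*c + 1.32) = -0.8463*c^5 + 5.6421*c^4 + 10.6491*c^3 - 12.2752*c^2 - 0.0532000000000001*c + 1.32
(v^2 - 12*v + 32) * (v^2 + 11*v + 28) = v^4 - v^3 - 72*v^2 + 16*v + 896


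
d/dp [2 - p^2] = -2*p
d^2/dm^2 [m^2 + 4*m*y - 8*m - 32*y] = 2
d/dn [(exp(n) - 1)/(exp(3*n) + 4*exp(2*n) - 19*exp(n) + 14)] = (-2*exp(n) - 5)*exp(n)/(exp(4*n) + 10*exp(3*n) - 3*exp(2*n) - 140*exp(n) + 196)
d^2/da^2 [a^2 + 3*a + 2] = 2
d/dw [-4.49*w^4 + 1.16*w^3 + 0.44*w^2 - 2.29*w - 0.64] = -17.96*w^3 + 3.48*w^2 + 0.88*w - 2.29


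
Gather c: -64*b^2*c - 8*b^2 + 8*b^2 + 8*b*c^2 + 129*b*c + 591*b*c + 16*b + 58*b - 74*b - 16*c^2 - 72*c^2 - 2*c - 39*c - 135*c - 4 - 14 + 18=c^2*(8*b - 88) + c*(-64*b^2 + 720*b - 176)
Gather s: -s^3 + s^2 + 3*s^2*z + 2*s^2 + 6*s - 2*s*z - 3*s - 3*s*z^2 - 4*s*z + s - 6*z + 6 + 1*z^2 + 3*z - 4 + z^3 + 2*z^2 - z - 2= -s^3 + s^2*(3*z + 3) + s*(-3*z^2 - 6*z + 4) + z^3 + 3*z^2 - 4*z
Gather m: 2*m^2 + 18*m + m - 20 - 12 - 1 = 2*m^2 + 19*m - 33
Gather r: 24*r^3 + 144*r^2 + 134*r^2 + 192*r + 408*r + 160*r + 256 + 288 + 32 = 24*r^3 + 278*r^2 + 760*r + 576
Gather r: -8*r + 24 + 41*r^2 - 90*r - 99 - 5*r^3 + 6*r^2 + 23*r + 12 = -5*r^3 + 47*r^2 - 75*r - 63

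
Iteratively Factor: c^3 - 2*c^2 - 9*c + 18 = (c - 2)*(c^2 - 9) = (c - 2)*(c + 3)*(c - 3)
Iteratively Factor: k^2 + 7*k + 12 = (k + 4)*(k + 3)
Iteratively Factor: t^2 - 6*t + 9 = (t - 3)*(t - 3)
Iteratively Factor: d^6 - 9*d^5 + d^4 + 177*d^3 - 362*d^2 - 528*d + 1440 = (d - 3)*(d^5 - 6*d^4 - 17*d^3 + 126*d^2 + 16*d - 480) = (d - 4)*(d - 3)*(d^4 - 2*d^3 - 25*d^2 + 26*d + 120) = (d - 4)*(d - 3)*(d + 4)*(d^3 - 6*d^2 - d + 30) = (d - 4)*(d - 3)^2*(d + 4)*(d^2 - 3*d - 10) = (d - 5)*(d - 4)*(d - 3)^2*(d + 4)*(d + 2)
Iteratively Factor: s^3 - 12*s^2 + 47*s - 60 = (s - 5)*(s^2 - 7*s + 12) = (s - 5)*(s - 3)*(s - 4)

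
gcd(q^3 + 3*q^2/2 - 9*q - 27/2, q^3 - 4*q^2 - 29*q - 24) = q + 3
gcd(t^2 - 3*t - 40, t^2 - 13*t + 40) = t - 8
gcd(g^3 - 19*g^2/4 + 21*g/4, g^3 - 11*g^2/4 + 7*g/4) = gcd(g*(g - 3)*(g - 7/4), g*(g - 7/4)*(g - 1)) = g^2 - 7*g/4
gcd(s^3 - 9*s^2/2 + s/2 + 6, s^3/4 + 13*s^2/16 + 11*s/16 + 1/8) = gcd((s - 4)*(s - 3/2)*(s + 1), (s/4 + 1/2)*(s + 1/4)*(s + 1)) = s + 1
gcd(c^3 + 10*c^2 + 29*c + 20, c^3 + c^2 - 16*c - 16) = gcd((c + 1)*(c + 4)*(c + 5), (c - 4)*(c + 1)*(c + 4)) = c^2 + 5*c + 4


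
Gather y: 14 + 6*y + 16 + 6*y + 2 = 12*y + 32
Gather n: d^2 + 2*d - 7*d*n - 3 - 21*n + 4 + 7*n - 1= d^2 + 2*d + n*(-7*d - 14)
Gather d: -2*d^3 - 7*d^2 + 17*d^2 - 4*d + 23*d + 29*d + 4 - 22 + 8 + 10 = -2*d^3 + 10*d^2 + 48*d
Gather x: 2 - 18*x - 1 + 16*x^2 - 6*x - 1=16*x^2 - 24*x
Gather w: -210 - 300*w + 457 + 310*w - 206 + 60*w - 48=70*w - 7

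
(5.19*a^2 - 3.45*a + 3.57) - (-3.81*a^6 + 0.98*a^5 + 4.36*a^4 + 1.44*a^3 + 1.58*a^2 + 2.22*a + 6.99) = 3.81*a^6 - 0.98*a^5 - 4.36*a^4 - 1.44*a^3 + 3.61*a^2 - 5.67*a - 3.42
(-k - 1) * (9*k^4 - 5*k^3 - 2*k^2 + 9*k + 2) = -9*k^5 - 4*k^4 + 7*k^3 - 7*k^2 - 11*k - 2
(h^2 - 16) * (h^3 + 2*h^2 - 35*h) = h^5 + 2*h^4 - 51*h^3 - 32*h^2 + 560*h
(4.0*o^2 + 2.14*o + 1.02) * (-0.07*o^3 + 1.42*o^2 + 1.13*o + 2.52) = -0.28*o^5 + 5.5302*o^4 + 7.4874*o^3 + 13.9466*o^2 + 6.5454*o + 2.5704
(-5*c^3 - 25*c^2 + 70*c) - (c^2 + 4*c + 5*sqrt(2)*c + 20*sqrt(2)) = -5*c^3 - 26*c^2 - 5*sqrt(2)*c + 66*c - 20*sqrt(2)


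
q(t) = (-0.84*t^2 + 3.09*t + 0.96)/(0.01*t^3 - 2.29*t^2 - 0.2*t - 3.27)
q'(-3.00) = 0.05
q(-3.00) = 0.67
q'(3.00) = 0.14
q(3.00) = -0.11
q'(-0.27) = -1.05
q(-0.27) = -0.02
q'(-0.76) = -0.67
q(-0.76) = 0.42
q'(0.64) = -0.03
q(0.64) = -0.60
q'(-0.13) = -1.03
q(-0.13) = -0.17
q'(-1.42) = -0.16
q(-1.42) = 0.67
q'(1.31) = 0.28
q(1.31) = -0.48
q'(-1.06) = -0.38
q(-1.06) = 0.58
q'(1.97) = 0.24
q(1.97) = -0.30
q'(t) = (3.09 - 1.68*t)/(0.01*t^3 - 2.29*t^2 - 0.2*t - 3.27) + (-0.84*t^2 + 3.09*t + 0.96)*(-0.03*t^2 + 4.58*t + 0.2)/(0.01*t^3 - 2.29*t^2 - 0.2*t - 3.27)^2 = (0.0084*t^4 - 0.0617999999999999*t^3 + 7.2153*t^2 + 9.8904*t - 9.9123)/(0.0001*t^6 - 0.0458*t^5 + 5.2401*t^4 + 0.8506*t^3 + 15.0166*t^2 + 1.308*t + 10.6929)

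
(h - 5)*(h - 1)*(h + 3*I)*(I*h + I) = I*h^4 - 3*h^3 - 5*I*h^3 + 15*h^2 - I*h^2 + 3*h + 5*I*h - 15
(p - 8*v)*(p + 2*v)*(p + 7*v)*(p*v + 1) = p^4*v + p^3*v^2 + p^3 - 58*p^2*v^3 + p^2*v - 112*p*v^4 - 58*p*v^2 - 112*v^3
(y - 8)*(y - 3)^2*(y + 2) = y^4 - 12*y^3 + 29*y^2 + 42*y - 144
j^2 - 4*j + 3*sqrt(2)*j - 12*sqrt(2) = (j - 4)*(j + 3*sqrt(2))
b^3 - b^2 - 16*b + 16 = (b - 4)*(b - 1)*(b + 4)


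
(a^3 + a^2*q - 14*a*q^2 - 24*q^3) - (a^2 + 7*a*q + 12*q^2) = a^3 + a^2*q - a^2 - 14*a*q^2 - 7*a*q - 24*q^3 - 12*q^2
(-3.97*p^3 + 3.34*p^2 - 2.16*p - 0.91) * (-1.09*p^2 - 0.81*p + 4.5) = 4.3273*p^5 - 0.4249*p^4 - 18.216*p^3 + 17.7715*p^2 - 8.9829*p - 4.095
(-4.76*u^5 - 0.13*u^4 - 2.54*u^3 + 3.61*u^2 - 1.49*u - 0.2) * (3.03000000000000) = -14.4228*u^5 - 0.3939*u^4 - 7.6962*u^3 + 10.9383*u^2 - 4.5147*u - 0.606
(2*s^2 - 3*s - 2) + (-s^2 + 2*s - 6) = s^2 - s - 8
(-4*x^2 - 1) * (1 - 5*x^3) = 20*x^5 + 5*x^3 - 4*x^2 - 1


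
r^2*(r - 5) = r^3 - 5*r^2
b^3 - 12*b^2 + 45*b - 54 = (b - 6)*(b - 3)^2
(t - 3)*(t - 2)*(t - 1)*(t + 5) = t^4 - t^3 - 19*t^2 + 49*t - 30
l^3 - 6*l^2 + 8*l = l*(l - 4)*(l - 2)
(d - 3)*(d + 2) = d^2 - d - 6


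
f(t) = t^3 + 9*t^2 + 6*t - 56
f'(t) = 3*t^2 + 18*t + 6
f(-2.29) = -34.55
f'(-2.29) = -19.49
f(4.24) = 207.46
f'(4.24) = 136.25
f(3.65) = 134.43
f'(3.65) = 111.67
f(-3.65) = -6.62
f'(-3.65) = -19.73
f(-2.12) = -37.80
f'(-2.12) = -18.68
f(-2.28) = -34.75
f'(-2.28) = -19.44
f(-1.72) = -44.78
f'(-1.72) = -16.08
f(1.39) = -27.59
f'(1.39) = 36.82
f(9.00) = 1456.00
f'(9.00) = 411.00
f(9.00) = 1456.00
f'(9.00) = 411.00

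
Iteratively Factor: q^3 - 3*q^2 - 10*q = (q - 5)*(q^2 + 2*q) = (q - 5)*(q + 2)*(q)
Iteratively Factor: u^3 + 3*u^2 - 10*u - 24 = (u + 2)*(u^2 + u - 12) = (u + 2)*(u + 4)*(u - 3)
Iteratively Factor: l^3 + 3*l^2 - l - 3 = (l + 3)*(l^2 - 1) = (l + 1)*(l + 3)*(l - 1)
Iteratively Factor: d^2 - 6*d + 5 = (d - 1)*(d - 5)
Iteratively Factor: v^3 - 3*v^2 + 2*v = (v)*(v^2 - 3*v + 2) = v*(v - 1)*(v - 2)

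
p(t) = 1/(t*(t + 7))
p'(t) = -1/(t*(t + 7)^2) - 1/(t^2*(t + 7))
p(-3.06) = -0.08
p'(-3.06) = -0.01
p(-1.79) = -0.11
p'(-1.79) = -0.04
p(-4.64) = -0.09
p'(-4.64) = 0.02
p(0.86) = 0.15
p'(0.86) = -0.19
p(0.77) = 0.17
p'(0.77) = -0.24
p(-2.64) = -0.09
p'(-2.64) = -0.01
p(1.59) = 0.07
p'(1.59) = -0.05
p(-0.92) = -0.18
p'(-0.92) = -0.16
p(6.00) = 0.01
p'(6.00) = 0.00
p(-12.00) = 0.02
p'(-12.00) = 0.00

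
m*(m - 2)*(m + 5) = m^3 + 3*m^2 - 10*m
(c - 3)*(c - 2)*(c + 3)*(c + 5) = c^4 + 3*c^3 - 19*c^2 - 27*c + 90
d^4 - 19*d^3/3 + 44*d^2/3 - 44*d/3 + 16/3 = (d - 2)^2*(d - 4/3)*(d - 1)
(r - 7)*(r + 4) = r^2 - 3*r - 28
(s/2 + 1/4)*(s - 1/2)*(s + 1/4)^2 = s^4/2 + s^3/4 - 3*s^2/32 - s/16 - 1/128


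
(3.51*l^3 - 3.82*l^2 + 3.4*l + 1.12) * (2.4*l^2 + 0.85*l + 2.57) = 8.424*l^5 - 6.1845*l^4 + 13.9337*l^3 - 4.2394*l^2 + 9.69*l + 2.8784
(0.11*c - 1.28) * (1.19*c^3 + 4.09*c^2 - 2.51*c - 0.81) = 0.1309*c^4 - 1.0733*c^3 - 5.5113*c^2 + 3.1237*c + 1.0368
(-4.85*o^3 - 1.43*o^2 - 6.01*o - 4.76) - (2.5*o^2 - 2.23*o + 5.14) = -4.85*o^3 - 3.93*o^2 - 3.78*o - 9.9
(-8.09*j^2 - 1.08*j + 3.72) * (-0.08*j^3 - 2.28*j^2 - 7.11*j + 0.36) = 0.6472*j^5 + 18.5316*j^4 + 59.6847*j^3 - 3.7152*j^2 - 26.838*j + 1.3392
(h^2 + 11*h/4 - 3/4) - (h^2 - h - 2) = 15*h/4 + 5/4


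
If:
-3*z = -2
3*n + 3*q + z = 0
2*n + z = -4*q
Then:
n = -1/9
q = -1/9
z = 2/3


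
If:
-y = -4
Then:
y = 4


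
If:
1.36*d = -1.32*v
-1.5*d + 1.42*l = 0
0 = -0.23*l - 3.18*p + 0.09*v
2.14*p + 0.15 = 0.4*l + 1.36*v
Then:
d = -0.20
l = -0.21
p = 0.02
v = 0.21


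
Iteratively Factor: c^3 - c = (c + 1)*(c^2 - c) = (c - 1)*(c + 1)*(c)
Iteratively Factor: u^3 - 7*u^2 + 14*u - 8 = (u - 4)*(u^2 - 3*u + 2) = (u - 4)*(u - 1)*(u - 2)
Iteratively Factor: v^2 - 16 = (v + 4)*(v - 4)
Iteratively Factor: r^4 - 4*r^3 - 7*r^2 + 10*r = (r + 2)*(r^3 - 6*r^2 + 5*r) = (r - 5)*(r + 2)*(r^2 - r) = (r - 5)*(r - 1)*(r + 2)*(r)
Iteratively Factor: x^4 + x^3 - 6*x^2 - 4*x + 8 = (x - 1)*(x^3 + 2*x^2 - 4*x - 8) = (x - 1)*(x + 2)*(x^2 - 4) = (x - 2)*(x - 1)*(x + 2)*(x + 2)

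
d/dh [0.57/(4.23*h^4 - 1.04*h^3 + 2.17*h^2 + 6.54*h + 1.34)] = (-9.6444*h^3 + 1.7784*h^2 - 2.4738*h - 3.7278)/(4.23*h^4 - 1.04*h^3 + 2.17*h^2 + 6.54*h + 1.34)^2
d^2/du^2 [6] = 0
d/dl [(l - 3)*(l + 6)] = 2*l + 3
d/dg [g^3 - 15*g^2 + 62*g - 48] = 3*g^2 - 30*g + 62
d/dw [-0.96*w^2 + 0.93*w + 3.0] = 0.93 - 1.92*w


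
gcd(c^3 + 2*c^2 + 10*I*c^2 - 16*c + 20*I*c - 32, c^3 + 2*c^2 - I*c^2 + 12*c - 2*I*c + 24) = c + 2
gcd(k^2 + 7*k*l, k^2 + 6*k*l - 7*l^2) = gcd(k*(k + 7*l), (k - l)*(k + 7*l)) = k + 7*l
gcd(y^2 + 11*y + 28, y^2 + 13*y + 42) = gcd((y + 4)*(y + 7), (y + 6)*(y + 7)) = y + 7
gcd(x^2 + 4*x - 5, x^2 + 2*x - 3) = x - 1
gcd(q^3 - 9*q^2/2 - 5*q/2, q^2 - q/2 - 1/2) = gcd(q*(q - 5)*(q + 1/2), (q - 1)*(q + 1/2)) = q + 1/2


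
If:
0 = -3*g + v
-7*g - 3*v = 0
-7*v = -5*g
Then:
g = 0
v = 0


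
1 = 1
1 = 1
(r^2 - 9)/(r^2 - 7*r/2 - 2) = 2*(9 - r^2)/(-2*r^2 + 7*r + 4)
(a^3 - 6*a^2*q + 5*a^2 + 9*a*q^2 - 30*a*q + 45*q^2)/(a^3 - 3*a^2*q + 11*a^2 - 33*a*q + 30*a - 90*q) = (a - 3*q)/(a + 6)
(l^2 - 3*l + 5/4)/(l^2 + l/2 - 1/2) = (l - 5/2)/(l + 1)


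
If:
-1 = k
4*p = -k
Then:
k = -1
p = 1/4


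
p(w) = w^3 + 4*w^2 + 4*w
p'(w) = 3*w^2 + 8*w + 4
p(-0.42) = -1.05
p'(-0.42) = 1.17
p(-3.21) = -4.70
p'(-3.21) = 9.23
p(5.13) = 260.79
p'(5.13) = 123.99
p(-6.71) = -148.86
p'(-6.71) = 85.39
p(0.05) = 0.21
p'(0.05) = 4.41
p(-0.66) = -1.19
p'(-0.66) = 0.03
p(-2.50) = -0.62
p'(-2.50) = 2.75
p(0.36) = 2.01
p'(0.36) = 7.27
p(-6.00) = -96.00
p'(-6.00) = 64.00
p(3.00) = 75.00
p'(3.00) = 55.00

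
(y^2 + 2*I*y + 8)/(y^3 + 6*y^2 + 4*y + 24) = (y + 4*I)/(y^2 + 2*y*(3 + I) + 12*I)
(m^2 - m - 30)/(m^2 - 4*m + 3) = (m^2 - m - 30)/(m^2 - 4*m + 3)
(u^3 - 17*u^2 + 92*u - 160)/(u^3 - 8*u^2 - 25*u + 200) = (u - 4)/(u + 5)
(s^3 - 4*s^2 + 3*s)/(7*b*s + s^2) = (s^2 - 4*s + 3)/(7*b + s)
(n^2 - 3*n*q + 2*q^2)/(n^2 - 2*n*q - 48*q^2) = (-n^2 + 3*n*q - 2*q^2)/(-n^2 + 2*n*q + 48*q^2)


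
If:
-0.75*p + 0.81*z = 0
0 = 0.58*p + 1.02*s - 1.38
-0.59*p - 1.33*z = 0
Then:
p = 0.00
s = 1.35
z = 0.00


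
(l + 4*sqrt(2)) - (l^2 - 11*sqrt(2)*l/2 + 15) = -l^2 + l + 11*sqrt(2)*l/2 - 15 + 4*sqrt(2)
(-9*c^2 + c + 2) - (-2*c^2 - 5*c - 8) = -7*c^2 + 6*c + 10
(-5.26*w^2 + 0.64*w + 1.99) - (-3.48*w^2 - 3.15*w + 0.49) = -1.78*w^2 + 3.79*w + 1.5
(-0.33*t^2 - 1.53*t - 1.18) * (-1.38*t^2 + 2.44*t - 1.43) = 0.4554*t^4 + 1.3062*t^3 - 1.6329*t^2 - 0.6913*t + 1.6874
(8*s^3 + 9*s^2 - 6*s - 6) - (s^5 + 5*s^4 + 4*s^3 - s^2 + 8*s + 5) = -s^5 - 5*s^4 + 4*s^3 + 10*s^2 - 14*s - 11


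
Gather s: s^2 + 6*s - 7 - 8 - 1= s^2 + 6*s - 16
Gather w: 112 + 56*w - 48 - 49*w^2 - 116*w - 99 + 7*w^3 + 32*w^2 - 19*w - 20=7*w^3 - 17*w^2 - 79*w - 55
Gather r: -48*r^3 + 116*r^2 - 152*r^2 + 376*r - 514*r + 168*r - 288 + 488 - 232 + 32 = -48*r^3 - 36*r^2 + 30*r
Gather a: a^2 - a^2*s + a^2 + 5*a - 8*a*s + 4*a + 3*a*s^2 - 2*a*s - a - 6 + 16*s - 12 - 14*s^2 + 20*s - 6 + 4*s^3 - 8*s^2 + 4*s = a^2*(2 - s) + a*(3*s^2 - 10*s + 8) + 4*s^3 - 22*s^2 + 40*s - 24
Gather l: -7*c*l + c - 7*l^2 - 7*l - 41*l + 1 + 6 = c - 7*l^2 + l*(-7*c - 48) + 7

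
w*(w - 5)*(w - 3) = w^3 - 8*w^2 + 15*w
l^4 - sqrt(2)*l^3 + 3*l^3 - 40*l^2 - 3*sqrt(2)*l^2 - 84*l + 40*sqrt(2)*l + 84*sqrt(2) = (l - 6)*(l + 2)*(l + 7)*(l - sqrt(2))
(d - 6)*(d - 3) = d^2 - 9*d + 18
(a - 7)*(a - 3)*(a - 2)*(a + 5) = a^4 - 7*a^3 - 19*a^2 + 163*a - 210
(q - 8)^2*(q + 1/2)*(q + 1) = q^4 - 29*q^3/2 + 81*q^2/2 + 88*q + 32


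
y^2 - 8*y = y*(y - 8)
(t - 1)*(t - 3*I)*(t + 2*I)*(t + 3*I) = t^4 - t^3 + 2*I*t^3 + 9*t^2 - 2*I*t^2 - 9*t + 18*I*t - 18*I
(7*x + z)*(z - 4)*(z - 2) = 7*x*z^2 - 42*x*z + 56*x + z^3 - 6*z^2 + 8*z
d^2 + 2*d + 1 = (d + 1)^2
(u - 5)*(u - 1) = u^2 - 6*u + 5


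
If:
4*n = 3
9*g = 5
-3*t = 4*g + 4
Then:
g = 5/9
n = 3/4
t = -56/27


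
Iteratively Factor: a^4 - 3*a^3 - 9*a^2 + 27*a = (a + 3)*(a^3 - 6*a^2 + 9*a) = (a - 3)*(a + 3)*(a^2 - 3*a) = (a - 3)^2*(a + 3)*(a)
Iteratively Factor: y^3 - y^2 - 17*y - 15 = (y - 5)*(y^2 + 4*y + 3) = (y - 5)*(y + 1)*(y + 3)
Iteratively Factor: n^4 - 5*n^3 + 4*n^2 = (n)*(n^3 - 5*n^2 + 4*n) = n^2*(n^2 - 5*n + 4) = n^2*(n - 1)*(n - 4)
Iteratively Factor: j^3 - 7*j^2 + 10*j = (j - 5)*(j^2 - 2*j) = j*(j - 5)*(j - 2)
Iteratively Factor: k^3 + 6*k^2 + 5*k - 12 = (k + 3)*(k^2 + 3*k - 4) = (k - 1)*(k + 3)*(k + 4)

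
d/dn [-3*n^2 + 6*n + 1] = 6 - 6*n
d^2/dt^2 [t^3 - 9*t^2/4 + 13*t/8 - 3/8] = 6*t - 9/2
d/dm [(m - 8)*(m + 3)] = 2*m - 5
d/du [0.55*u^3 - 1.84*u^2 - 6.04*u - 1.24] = 1.65*u^2 - 3.68*u - 6.04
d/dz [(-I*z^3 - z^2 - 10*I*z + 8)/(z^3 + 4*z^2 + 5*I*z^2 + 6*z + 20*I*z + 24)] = (z^4*(6 - 4*I) + z^3*(40 + 8*I) + z^2*(-80 - 52*I) + z*(-112 - 80*I) - 48 - 400*I)/(z^6 + z^5*(8 + 10*I) + z^4*(3 + 80*I) + z^3*(-104 + 220*I) + z^2*(-172 + 480*I) + z*(288 + 960*I) + 576)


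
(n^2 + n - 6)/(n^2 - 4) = (n + 3)/(n + 2)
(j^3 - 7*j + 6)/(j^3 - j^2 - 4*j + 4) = (j + 3)/(j + 2)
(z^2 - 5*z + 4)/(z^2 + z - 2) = (z - 4)/(z + 2)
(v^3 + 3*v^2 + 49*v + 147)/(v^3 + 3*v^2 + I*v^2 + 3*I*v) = (v^2 + 49)/(v*(v + I))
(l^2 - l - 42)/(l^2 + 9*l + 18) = (l - 7)/(l + 3)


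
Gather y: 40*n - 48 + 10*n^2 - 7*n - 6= 10*n^2 + 33*n - 54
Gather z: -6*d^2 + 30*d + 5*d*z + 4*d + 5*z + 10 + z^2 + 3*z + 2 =-6*d^2 + 34*d + z^2 + z*(5*d + 8) + 12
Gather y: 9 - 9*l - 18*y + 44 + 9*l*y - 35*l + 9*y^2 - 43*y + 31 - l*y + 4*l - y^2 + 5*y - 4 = -40*l + 8*y^2 + y*(8*l - 56) + 80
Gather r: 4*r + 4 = 4*r + 4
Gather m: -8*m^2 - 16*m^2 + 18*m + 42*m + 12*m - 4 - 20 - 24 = -24*m^2 + 72*m - 48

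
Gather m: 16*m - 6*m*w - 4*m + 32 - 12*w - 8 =m*(12 - 6*w) - 12*w + 24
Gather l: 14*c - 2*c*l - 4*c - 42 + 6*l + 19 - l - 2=10*c + l*(5 - 2*c) - 25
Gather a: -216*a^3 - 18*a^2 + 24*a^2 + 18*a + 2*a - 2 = -216*a^3 + 6*a^2 + 20*a - 2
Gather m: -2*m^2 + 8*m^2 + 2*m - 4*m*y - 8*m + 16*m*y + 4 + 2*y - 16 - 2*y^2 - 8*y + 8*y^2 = 6*m^2 + m*(12*y - 6) + 6*y^2 - 6*y - 12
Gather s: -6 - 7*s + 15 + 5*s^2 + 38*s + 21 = 5*s^2 + 31*s + 30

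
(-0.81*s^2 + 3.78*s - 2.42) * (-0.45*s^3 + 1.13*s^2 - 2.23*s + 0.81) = 0.3645*s^5 - 2.6163*s^4 + 7.1667*s^3 - 11.8201*s^2 + 8.4584*s - 1.9602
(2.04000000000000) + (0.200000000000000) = 2.24000000000000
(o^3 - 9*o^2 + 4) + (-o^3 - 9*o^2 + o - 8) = -18*o^2 + o - 4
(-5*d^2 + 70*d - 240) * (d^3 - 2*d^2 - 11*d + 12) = -5*d^5 + 80*d^4 - 325*d^3 - 350*d^2 + 3480*d - 2880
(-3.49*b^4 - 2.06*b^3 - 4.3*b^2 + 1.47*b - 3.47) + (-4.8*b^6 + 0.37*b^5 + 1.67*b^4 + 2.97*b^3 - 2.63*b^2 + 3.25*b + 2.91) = -4.8*b^6 + 0.37*b^5 - 1.82*b^4 + 0.91*b^3 - 6.93*b^2 + 4.72*b - 0.56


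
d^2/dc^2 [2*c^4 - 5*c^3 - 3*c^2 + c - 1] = 24*c^2 - 30*c - 6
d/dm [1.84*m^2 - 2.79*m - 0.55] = 3.68*m - 2.79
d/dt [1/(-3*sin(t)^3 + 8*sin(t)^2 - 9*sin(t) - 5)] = (9*sin(t)^2 - 16*sin(t) + 9)*cos(t)/(3*sin(t)^3 - 8*sin(t)^2 + 9*sin(t) + 5)^2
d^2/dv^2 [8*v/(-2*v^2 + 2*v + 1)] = 32*(2*v*(2*v - 1)^2 + (3*v - 1)*(-2*v^2 + 2*v + 1))/(-2*v^2 + 2*v + 1)^3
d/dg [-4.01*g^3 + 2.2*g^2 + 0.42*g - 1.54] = -12.03*g^2 + 4.4*g + 0.42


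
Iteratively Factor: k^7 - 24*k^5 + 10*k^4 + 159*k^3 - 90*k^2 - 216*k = (k)*(k^6 - 24*k^4 + 10*k^3 + 159*k^2 - 90*k - 216) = k*(k - 3)*(k^5 + 3*k^4 - 15*k^3 - 35*k^2 + 54*k + 72) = k*(k - 3)*(k + 1)*(k^4 + 2*k^3 - 17*k^2 - 18*k + 72) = k*(k - 3)^2*(k + 1)*(k^3 + 5*k^2 - 2*k - 24) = k*(k - 3)^2*(k - 2)*(k + 1)*(k^2 + 7*k + 12) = k*(k - 3)^2*(k - 2)*(k + 1)*(k + 4)*(k + 3)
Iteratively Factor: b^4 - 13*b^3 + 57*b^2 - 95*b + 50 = (b - 1)*(b^3 - 12*b^2 + 45*b - 50) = (b - 5)*(b - 1)*(b^2 - 7*b + 10) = (b - 5)^2*(b - 1)*(b - 2)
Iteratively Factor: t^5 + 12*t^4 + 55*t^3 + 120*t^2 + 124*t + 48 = (t + 2)*(t^4 + 10*t^3 + 35*t^2 + 50*t + 24) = (t + 1)*(t + 2)*(t^3 + 9*t^2 + 26*t + 24) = (t + 1)*(t + 2)^2*(t^2 + 7*t + 12) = (t + 1)*(t + 2)^2*(t + 4)*(t + 3)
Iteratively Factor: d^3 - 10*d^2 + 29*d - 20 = (d - 4)*(d^2 - 6*d + 5) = (d - 4)*(d - 1)*(d - 5)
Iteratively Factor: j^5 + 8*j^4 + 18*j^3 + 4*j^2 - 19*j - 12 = (j + 4)*(j^4 + 4*j^3 + 2*j^2 - 4*j - 3) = (j + 1)*(j + 4)*(j^3 + 3*j^2 - j - 3) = (j + 1)^2*(j + 4)*(j^2 + 2*j - 3) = (j + 1)^2*(j + 3)*(j + 4)*(j - 1)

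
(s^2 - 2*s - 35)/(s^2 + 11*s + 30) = (s - 7)/(s + 6)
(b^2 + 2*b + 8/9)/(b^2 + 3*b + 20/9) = (3*b + 2)/(3*b + 5)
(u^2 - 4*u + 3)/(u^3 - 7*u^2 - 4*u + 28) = (u^2 - 4*u + 3)/(u^3 - 7*u^2 - 4*u + 28)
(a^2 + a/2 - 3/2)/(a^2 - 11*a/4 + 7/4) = 2*(2*a + 3)/(4*a - 7)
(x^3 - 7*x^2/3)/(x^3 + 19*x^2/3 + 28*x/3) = x*(3*x - 7)/(3*x^2 + 19*x + 28)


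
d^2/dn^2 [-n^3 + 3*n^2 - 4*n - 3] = 6 - 6*n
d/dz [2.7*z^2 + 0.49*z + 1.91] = 5.4*z + 0.49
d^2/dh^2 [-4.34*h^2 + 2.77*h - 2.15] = -8.68000000000000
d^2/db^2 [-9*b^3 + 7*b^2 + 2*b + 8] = 14 - 54*b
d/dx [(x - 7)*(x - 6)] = 2*x - 13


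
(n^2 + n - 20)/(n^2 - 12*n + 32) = (n + 5)/(n - 8)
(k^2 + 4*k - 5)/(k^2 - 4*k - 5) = (-k^2 - 4*k + 5)/(-k^2 + 4*k + 5)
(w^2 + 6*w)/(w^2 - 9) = w*(w + 6)/(w^2 - 9)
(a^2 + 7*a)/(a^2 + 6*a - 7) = a/(a - 1)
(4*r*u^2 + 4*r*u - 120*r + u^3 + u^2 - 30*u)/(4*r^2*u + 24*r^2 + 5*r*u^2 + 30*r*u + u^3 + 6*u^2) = (u - 5)/(r + u)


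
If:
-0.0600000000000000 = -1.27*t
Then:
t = 0.05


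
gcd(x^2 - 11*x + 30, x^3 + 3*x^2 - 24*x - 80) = x - 5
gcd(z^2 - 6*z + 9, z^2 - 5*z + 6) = z - 3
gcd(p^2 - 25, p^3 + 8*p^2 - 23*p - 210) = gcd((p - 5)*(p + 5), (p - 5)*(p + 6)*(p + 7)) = p - 5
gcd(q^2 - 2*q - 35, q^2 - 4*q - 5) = 1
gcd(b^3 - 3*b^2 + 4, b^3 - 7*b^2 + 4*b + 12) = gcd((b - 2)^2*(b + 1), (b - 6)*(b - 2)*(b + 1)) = b^2 - b - 2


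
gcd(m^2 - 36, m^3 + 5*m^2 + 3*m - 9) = 1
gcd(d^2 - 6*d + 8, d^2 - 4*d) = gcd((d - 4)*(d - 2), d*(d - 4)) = d - 4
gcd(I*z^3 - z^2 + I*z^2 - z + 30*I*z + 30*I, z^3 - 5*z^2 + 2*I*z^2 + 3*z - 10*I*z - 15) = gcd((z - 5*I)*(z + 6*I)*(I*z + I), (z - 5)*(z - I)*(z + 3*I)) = 1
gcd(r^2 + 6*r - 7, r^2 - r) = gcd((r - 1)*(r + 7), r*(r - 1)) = r - 1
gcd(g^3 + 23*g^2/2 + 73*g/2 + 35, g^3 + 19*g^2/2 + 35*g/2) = g^2 + 19*g/2 + 35/2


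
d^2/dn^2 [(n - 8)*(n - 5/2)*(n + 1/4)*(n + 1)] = 12*n^2 - 111*n/2 + 57/4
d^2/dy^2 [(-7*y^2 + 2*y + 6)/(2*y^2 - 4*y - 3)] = 6*(-16*y^3 - 18*y^2 - 36*y + 15)/(8*y^6 - 48*y^5 + 60*y^4 + 80*y^3 - 90*y^2 - 108*y - 27)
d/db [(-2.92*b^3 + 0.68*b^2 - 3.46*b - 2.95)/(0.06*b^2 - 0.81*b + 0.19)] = (-0.1752*b^4 + 4.7304*b^3 - 2.0076*b^2 + 0.6124*b - 3.0469)/(0.0036*b^4 - 0.0972*b^3 + 0.6789*b^2 - 0.3078*b + 0.0361)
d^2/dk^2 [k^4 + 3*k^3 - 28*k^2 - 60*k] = 12*k^2 + 18*k - 56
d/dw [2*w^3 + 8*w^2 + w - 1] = 6*w^2 + 16*w + 1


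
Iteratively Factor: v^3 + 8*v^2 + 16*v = (v)*(v^2 + 8*v + 16) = v*(v + 4)*(v + 4)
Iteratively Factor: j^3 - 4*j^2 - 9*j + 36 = (j - 3)*(j^2 - j - 12) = (j - 4)*(j - 3)*(j + 3)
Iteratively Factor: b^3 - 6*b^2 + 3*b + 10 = (b - 5)*(b^2 - b - 2) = (b - 5)*(b - 2)*(b + 1)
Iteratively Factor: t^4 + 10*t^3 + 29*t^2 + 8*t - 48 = (t - 1)*(t^3 + 11*t^2 + 40*t + 48) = (t - 1)*(t + 4)*(t^2 + 7*t + 12) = (t - 1)*(t + 4)^2*(t + 3)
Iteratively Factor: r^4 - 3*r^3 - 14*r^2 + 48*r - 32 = (r - 4)*(r^3 + r^2 - 10*r + 8) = (r - 4)*(r + 4)*(r^2 - 3*r + 2) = (r - 4)*(r - 1)*(r + 4)*(r - 2)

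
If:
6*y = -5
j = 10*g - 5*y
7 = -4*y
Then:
No Solution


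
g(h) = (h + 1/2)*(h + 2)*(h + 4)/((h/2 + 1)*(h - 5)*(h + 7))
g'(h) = -(h + 1/2)*(h + 2)*(h + 4)/((h/2 + 1)*(h - 5)*(h + 7)^2) + (h + 1/2)*(h + 2)/((h/2 + 1)*(h - 5)*(h + 7)) + (h + 1/2)*(h + 4)/((h/2 + 1)*(h - 5)*(h + 7)) + (h + 2)*(h + 4)/((h/2 + 1)*(h - 5)*(h + 7)) - (h + 1/2)*(h + 2)*(h + 4)/((h/2 + 1)*(h - 5)^2*(h + 7)) - (h + 1/2)*(h + 2)*(h + 4)/(2*(h/2 + 1)^2*(h - 5)*(h + 7)) = (-5*h^2 - 148*h - 323)/(h^4 + 4*h^3 - 66*h^2 - 140*h + 1225)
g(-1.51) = 0.14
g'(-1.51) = -0.09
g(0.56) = -0.29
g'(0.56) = -0.36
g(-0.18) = -0.07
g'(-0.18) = -0.24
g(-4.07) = -0.02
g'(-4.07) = 0.28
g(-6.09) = -2.32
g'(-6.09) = 3.86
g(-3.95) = 0.01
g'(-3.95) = 0.25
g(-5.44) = -0.87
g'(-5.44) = 1.26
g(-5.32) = -0.73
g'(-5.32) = 1.07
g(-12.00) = 2.16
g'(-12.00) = 0.10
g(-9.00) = 3.04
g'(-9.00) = 0.77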